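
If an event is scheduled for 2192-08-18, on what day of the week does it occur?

Saturday

Doomsday rule: the anchor day for the 2100s is Sunday. For year 92: 92÷12 = 7 r 8, and 8÷4 = 2, so 7+8+2 = 17.
Sunday + 17 ≡ Wednesday — that's 2192's doomsday.
In August the doomsday date is Aug 8.
Aug 18 is 10 days after Aug 8; 10 mod 7 = 3, so Wednesday + 3 = Saturday.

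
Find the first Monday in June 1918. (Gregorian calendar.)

June 1, 1918 is a Saturday.
The first Monday is therefore June 3 (2 days later).

June 3, 1918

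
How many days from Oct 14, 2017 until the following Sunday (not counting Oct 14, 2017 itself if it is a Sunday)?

Oct 14, 2017 is a Saturday.
From Saturday to the next Sunday is 1 day.

1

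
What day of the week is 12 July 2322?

Wednesday

Doomsday rule: the anchor day for the 2300s is Wednesday. For year 22: 22÷12 = 1 r 10, and 10÷4 = 2, so 1+10+2 = 13.
Wednesday + 13 ≡ Tuesday — that's 2322's doomsday.
In July the doomsday date is Jul 11.
Jul 12 is 1 day after Jul 11; 1 mod 7 = 1, so Tuesday + 1 = Wednesday.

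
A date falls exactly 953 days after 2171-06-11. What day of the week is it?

First find the weekday of Jun 11, 2171. Doomsday rule: the anchor day for the 2100s is Sunday. For year 71: 71÷12 = 5 r 11, and 11÷4 = 2, so 5+11+2 = 18.
Sunday + 18 ≡ Thursday — that's 2171's doomsday.
In June the doomsday date is Jun 6.
Jun 11 is 5 days after Jun 6; 5 mod 7 = 5, so Thursday + 5 = Tuesday.
953 mod 7 = 1, so 953 days after a Tuesday is Tuesday + 1 = Wednesday.

Wednesday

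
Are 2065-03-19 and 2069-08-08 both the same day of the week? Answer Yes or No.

Yes

From Mar 19, 2065 to Aug 8, 2069 is 1603 days.
1603 mod 7 = 0, so they are the same weekday.
(Mar 19, 2065 is a Thursday; Aug 8, 2069 is a Thursday.)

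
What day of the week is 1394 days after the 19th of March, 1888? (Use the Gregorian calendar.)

First find the weekday of Mar 19, 1888. Doomsday rule: the anchor day for the 1800s is Friday. For year 88: 88÷12 = 7 r 4, and 4÷4 = 1, so 7+4+1 = 12.
Friday + 12 ≡ Wednesday — that's 1888's doomsday.
In March the doomsday date is Mar 14.
Mar 19 is 5 days after Mar 14; 5 mod 7 = 5, so Wednesday + 5 = Monday.
1394 mod 7 = 1, so 1394 days after a Monday is Monday + 1 = Tuesday.

Tuesday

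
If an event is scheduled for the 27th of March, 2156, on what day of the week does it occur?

Saturday

Doomsday rule: the anchor day for the 2100s is Sunday. For year 56: 56÷12 = 4 r 8, and 8÷4 = 2, so 4+8+2 = 14.
Sunday + 14 ≡ Sunday — that's 2156's doomsday.
In March the doomsday date is Mar 14.
Mar 27 is 13 days after Mar 14; 13 mod 7 = 6, so Sunday + 6 = Saturday.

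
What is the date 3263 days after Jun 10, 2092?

May 18, 2101

+365 (one year) → Jun 10, 2093 (2898 left).
+365 (one year) → Jun 10, 2094 (2533 left).
+365 (one year) → Jun 10, 2095 (2168 left).
+366 (one year; includes Feb 29, 2096) → Jun 10, 2096 (1802 left).
+365 (one year) → Jun 10, 2097 (1437 left).
+365 (one year) → Jun 10, 2098 (1072 left).
+365 (one year) → Jun 10, 2099 (707 left).
+365 (one year) → Jun 10, 2100 (342 left).
Jun has 30 days: +21 → Jul 1, 2100 (321 left).
Jul has 31 days: +31 → Aug 1, 2100 (290 left).
Aug has 31 days: +31 → Sep 1, 2100 (259 left).
Sep has 30 days: +30 → Oct 1, 2100 (229 left).
Oct has 31 days: +31 → Nov 1, 2100 (198 left).
Nov has 30 days: +30 → Dec 1, 2100 (168 left).
Dec has 31 days: +31 → Jan 1, 2101 (137 left).
Jan has 31 days: +31 → Feb 1, 2101 (106 left).
Feb has 28 days: +28 → Mar 1, 2101 (78 left).
Mar has 31 days: +31 → Apr 1, 2101 (47 left).
Apr has 30 days: +30 → May 1, 2101 (17 left).
+17 → May 18, 2101.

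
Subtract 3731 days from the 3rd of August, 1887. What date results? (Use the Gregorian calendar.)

May 16, 1877

−365 (one year) → Aug 3, 1886 (3366 left).
−365 (one year) → Aug 3, 1885 (3001 left).
−365 (one year) → Aug 3, 1884 (2636 left).
−366 (one year; includes Feb 29, 1884) → Aug 3, 1883 (2270 left).
−365 (one year) → Aug 3, 1882 (1905 left).
−365 (one year) → Aug 3, 1881 (1540 left).
−365 (one year) → Aug 3, 1880 (1175 left).
−366 (one year; includes Feb 29, 1880) → Aug 3, 1879 (809 left).
−365 (one year) → Aug 3, 1878 (444 left).
−365 (one year) → Aug 3, 1877 (79 left).
−3 → Jul 31, 1877 (end of Jul, 31 days; 76 left).
−31 → Jun 30, 1877 (end of Jun, 30 days; 45 left).
−30 → May 31, 1877 (end of May, 31 days; 15 left).
−15 → May 16, 1877.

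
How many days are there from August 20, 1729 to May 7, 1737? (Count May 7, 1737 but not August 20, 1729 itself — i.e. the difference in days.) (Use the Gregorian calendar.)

2817

Aug 20, 1729 → Aug 20, 1730: 365 days.
Aug 20, 1730 → Aug 20, 1731: 365 days.
Aug 20, 1731 → Aug 20, 1732: 366 days (Feb 29, 1732 is in that span).
Aug 20, 1732 → Aug 20, 1733: 365 days.
Aug 20, 1733 → Aug 20, 1734: 365 days.
Aug 20, 1734 → Aug 20, 1735: 365 days.
Aug 20, 1735 → Aug 20, 1736: 366 days (Feb 29, 1736 is in that span).
Aug 20, 1736 → Sep 20, 1736: 31 days (August has 31).
Sep 20, 1736 → Oct 20, 1736: 30 days (September has 30).
Oct 20, 1736 → Nov 20, 1736: 31 days (October has 31).
Nov 20, 1736 → Dec 20, 1736: 30 days (November has 30).
Dec 20, 1736 → Jan 20, 1737: 31 days (December has 31).
Jan 20, 1737 → Feb 20, 1737: 31 days (January has 31).
Feb 20, 1737 → Mar 20, 1737: 28 days (February has 28).
Mar 20, 1737 → Apr 20, 1737: 31 days (March has 31).
Apr 20, 1737 → May 7, 1737: 17 days.
Total: 2817 days.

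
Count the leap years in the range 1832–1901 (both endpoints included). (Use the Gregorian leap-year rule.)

Multiples of 4 in [1832,1901]: 18.
Of those, multiples of 100: 1 (not leap unless ÷400).
Multiples of 400: 0.
Leap years = 18 − 1 + 0 = 17.

17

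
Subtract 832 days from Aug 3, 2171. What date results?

−365 (one year) → Aug 3, 2170 (467 left).
−365 (one year) → Aug 3, 2169 (102 left).
−3 → Jul 31, 2169 (end of Jul, 31 days; 99 left).
−31 → Jun 30, 2169 (end of Jun, 30 days; 68 left).
−30 → May 31, 2169 (end of May, 31 days; 38 left).
−31 → Apr 30, 2169 (end of Apr, 30 days; 7 left).
−7 → Apr 23, 2169.

April 23, 2169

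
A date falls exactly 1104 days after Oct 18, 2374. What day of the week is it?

Oct 18, 2374 is a Friday.
1104 mod 7 = 5, so 1104 days after a Friday is Friday + 5 = Wednesday.

Wednesday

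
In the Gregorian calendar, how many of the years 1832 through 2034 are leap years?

50

Multiples of 4 in [1832,2034]: 51.
Of those, multiples of 100: 2 (not leap unless ÷400).
Multiples of 400: 1.
Leap years = 51 − 2 + 1 = 50.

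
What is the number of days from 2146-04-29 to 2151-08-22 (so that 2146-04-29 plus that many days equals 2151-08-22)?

1941

Apr 29, 2146 → Apr 29, 2147: 365 days.
Apr 29, 2147 → Apr 29, 2148: 366 days (Feb 29, 2148 is in that span).
Apr 29, 2148 → Apr 29, 2149: 365 days.
Apr 29, 2149 → Apr 29, 2150: 365 days.
Apr 29, 2150 → Apr 29, 2151: 365 days.
Apr 29, 2151 → May 29, 2151: 30 days (April has 30).
May 29, 2151 → Jun 29, 2151: 31 days (May has 31).
Jun 29, 2151 → Jul 29, 2151: 30 days (June has 30).
Jul 29, 2151 → Aug 22, 2151: 24 days.
Total: 1941 days.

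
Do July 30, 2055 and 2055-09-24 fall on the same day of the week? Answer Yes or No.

Yes

From Jul 30, 2055 to Sep 24, 2055 is 56 days.
56 mod 7 = 0, so they are the same weekday.
(Jul 30, 2055 is a Friday; Sep 24, 2055 is a Friday.)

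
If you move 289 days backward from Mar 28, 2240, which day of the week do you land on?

First find the weekday of Mar 28, 2240. Doomsday rule: the anchor day for the 2200s is Friday. For year 40: 40÷12 = 3 r 4, and 4÷4 = 1, so 3+4+1 = 8.
Friday + 8 ≡ Saturday — that's 2240's doomsday.
In March the doomsday date is Mar 14.
Mar 28 is 14 days after Mar 14; 14 mod 7 = 0, so Saturday + 0 = Saturday.
289 mod 7 = 2, so 289 days before a Saturday is Saturday − 2 = Thursday.

Thursday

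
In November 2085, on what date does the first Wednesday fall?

November 1, 2085 is a Thursday.
The first Wednesday is therefore November 7 (6 days later).

November 7, 2085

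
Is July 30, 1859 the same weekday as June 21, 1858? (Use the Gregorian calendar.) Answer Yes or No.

No

From Jun 21, 1858 to Jul 30, 1859 is 404 days.
404 mod 7 = 5, so they are different weekdays.
(Jun 21, 1858 is a Monday; Jul 30, 1859 is a Saturday.)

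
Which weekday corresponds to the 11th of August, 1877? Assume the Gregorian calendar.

Saturday

January 1, 1877 is a Monday.
Jan 1, 1877 → Feb 1, 1877: 31 days (January has 31).
Feb 1, 1877 → Mar 1, 1877: 28 days (February has 28).
Mar 1, 1877 → Apr 1, 1877: 31 days (March has 31).
Apr 1, 1877 → May 1, 1877: 30 days (April has 30).
May 1, 1877 → Jun 1, 1877: 31 days (May has 31).
Jun 1, 1877 → Jul 1, 1877: 30 days (June has 30).
Jul 1, 1877 → Aug 1, 1877: 31 days (July has 31).
Aug 1, 1877 → Aug 11, 1877: 10 days.
Total: 222 days.
222 mod 7 = 5, so Monday + 5 = Saturday.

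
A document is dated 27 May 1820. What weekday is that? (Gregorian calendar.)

Saturday

Doomsday rule: the anchor day for the 1800s is Friday. For year 20: 20÷12 = 1 r 8, and 8÷4 = 2, so 1+8+2 = 11.
Friday + 11 ≡ Tuesday — that's 1820's doomsday.
In May the doomsday date is May 9.
May 27 is 18 days after May 9; 18 mod 7 = 4, so Tuesday + 4 = Saturday.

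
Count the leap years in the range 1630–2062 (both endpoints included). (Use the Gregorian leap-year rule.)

105

Multiples of 4 in [1630,2062]: 108.
Of those, multiples of 100: 4 (not leap unless ÷400).
Multiples of 400: 1.
Leap years = 108 − 4 + 1 = 105.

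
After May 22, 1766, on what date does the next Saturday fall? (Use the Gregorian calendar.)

May 24, 1766

May 22, 1766 is a Thursday.
From Thursday to the next Saturday is 2 days.
May 22, 1766 + 2 = May 24, 1766.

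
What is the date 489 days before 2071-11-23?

−365 (one year) → Nov 23, 2070 (124 left).
−23 → Oct 31, 2070 (end of Oct, 31 days; 101 left).
−31 → Sep 30, 2070 (end of Sep, 30 days; 70 left).
−30 → Aug 31, 2070 (end of Aug, 31 days; 40 left).
−31 → Jul 31, 2070 (end of Jul, 31 days; 9 left).
−9 → Jul 22, 2070.

July 22, 2070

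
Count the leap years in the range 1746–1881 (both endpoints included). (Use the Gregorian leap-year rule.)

33

Multiples of 4 in [1746,1881]: 34.
Of those, multiples of 100: 1 (not leap unless ÷400).
Multiples of 400: 0.
Leap years = 34 − 1 + 0 = 33.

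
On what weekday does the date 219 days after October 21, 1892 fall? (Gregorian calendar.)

Sunday

Oct 21, 1892 is a Friday.
219 mod 7 = 2, so 219 days after a Friday is Friday + 2 = Sunday.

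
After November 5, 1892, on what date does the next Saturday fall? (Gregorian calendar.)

Nov 5, 1892 is a Saturday.
From Saturday to the next Saturday is 7 days.
Nov 5, 1892 + 7 = Nov 12, 1892.

November 12, 1892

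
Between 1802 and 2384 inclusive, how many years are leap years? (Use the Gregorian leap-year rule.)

142

Multiples of 4 in [1802,2384]: 146.
Of those, multiples of 100: 5 (not leap unless ÷400).
Multiples of 400: 1.
Leap years = 146 − 5 + 1 = 142.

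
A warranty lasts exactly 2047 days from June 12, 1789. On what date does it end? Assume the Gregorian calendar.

January 19, 1795

+365 (one year) → Jun 12, 1790 (1682 left).
+365 (one year) → Jun 12, 1791 (1317 left).
+366 (one year; includes Feb 29, 1792) → Jun 12, 1792 (951 left).
+365 (one year) → Jun 12, 1793 (586 left).
+365 (one year) → Jun 12, 1794 (221 left).
Jun has 30 days: +19 → Jul 1, 1794 (202 left).
Jul has 31 days: +31 → Aug 1, 1794 (171 left).
Aug has 31 days: +31 → Sep 1, 1794 (140 left).
Sep has 30 days: +30 → Oct 1, 1794 (110 left).
Oct has 31 days: +31 → Nov 1, 1794 (79 left).
Nov has 30 days: +30 → Dec 1, 1794 (49 left).
Dec has 31 days: +31 → Jan 1, 1795 (18 left).
+18 → Jan 19, 1795.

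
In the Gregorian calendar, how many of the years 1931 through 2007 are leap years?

19

Multiples of 4 in [1931,2007]: 19.
Of those, multiples of 100: 1 (not leap unless ÷400).
Multiples of 400: 1.
Leap years = 19 − 1 + 1 = 19.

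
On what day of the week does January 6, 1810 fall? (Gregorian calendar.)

Doomsday rule: the anchor day for the 1800s is Friday. For year 10: 10÷12 = 0 r 10, and 10÷4 = 2, so 0+10+2 = 12.
Friday + 12 ≡ Wednesday — that's 1810's doomsday.
In January the doomsday date is Jan 3 (1810 is not a leap year).
Jan 6 is 3 days after Jan 3; 3 mod 7 = 3, so Wednesday + 3 = Saturday.

Saturday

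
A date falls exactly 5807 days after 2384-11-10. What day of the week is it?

Wednesday

First find the weekday of Nov 10, 2384. Doomsday rule: the anchor day for the 2300s is Wednesday. For year 84: 84÷12 = 7 r 0, and 0÷4 = 0, so 7+0+0 = 7.
Wednesday + 7 ≡ Wednesday — that's 2384's doomsday.
In November the doomsday date is Nov 7.
Nov 10 is 3 days after Nov 7; 3 mod 7 = 3, so Wednesday + 3 = Saturday.
5807 mod 7 = 4, so 5807 days after a Saturday is Saturday + 4 = Wednesday.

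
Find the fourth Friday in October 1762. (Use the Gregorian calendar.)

October 22, 1762

October 1, 1762 is a Friday.
The first Friday is therefore October 1 (same day).
The fourth Friday is 1 + 3×7 = October 22.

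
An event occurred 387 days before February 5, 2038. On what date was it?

−5 → Jan 31, 2038 (end of Jan, 31 days; 382 left).
−31 → Dec 31, 2037 (end of Dec, 31 days; 351 left).
−31 → Nov 30, 2037 (end of Nov, 30 days; 320 left).
−30 → Oct 31, 2037 (end of Oct, 31 days; 290 left).
−31 → Sep 30, 2037 (end of Sep, 30 days; 259 left).
−30 → Aug 31, 2037 (end of Aug, 31 days; 229 left).
−31 → Jul 31, 2037 (end of Jul, 31 days; 198 left).
−31 → Jun 30, 2037 (end of Jun, 30 days; 167 left).
−30 → May 31, 2037 (end of May, 31 days; 137 left).
−31 → Apr 30, 2037 (end of Apr, 30 days; 106 left).
−30 → Mar 31, 2037 (end of Mar, 31 days; 76 left).
−31 → Feb 28, 2037 (end of Feb, 28 days; 45 left).
−28 → Jan 31, 2037 (end of Jan, 31 days; 17 left).
−17 → Jan 14, 2037.

January 14, 2037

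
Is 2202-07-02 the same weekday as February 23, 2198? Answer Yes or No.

Yes

From Feb 23, 2198 to Jul 2, 2202 is 1589 days.
1589 mod 7 = 0, so they are the same weekday.
(Feb 23, 2198 is a Friday; Jul 2, 2202 is a Friday.)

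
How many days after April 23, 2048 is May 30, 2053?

1863

Apr 23, 2048 → Apr 23, 2049: 365 days.
Apr 23, 2049 → Apr 23, 2050: 365 days.
Apr 23, 2050 → Apr 23, 2051: 365 days.
Apr 23, 2051 → Apr 23, 2052: 366 days (Feb 29, 2052 is in that span).
Apr 23, 2052 → Apr 23, 2053: 365 days.
Apr 23, 2053 → May 23, 2053: 30 days (April has 30).
May 23, 2053 → May 30, 2053: 7 days.
Total: 1863 days.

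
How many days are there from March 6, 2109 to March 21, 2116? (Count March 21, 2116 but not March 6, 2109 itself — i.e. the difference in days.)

Mar 6, 2109 → Mar 6, 2110: 365 days.
Mar 6, 2110 → Mar 6, 2111: 365 days.
Mar 6, 2111 → Mar 6, 2112: 366 days (Feb 29, 2112 is in that span).
Mar 6, 2112 → Mar 6, 2113: 365 days.
Mar 6, 2113 → Mar 6, 2114: 365 days.
Mar 6, 2114 → Mar 6, 2115: 365 days.
Mar 6, 2115 → Apr 6, 2115: 31 days (March has 31).
Apr 6, 2115 → May 6, 2115: 30 days (April has 30).
May 6, 2115 → Jun 6, 2115: 31 days (May has 31).
Jun 6, 2115 → Jul 6, 2115: 30 days (June has 30).
Jul 6, 2115 → Aug 6, 2115: 31 days (July has 31).
Aug 6, 2115 → Sep 6, 2115: 31 days (August has 31).
Sep 6, 2115 → Oct 6, 2115: 30 days (September has 30).
Oct 6, 2115 → Nov 6, 2115: 31 days (October has 31).
Nov 6, 2115 → Dec 6, 2115: 30 days (November has 30).
Dec 6, 2115 → Jan 6, 2116: 31 days (December has 31).
Jan 6, 2116 → Feb 6, 2116: 31 days (January has 31).
Feb 6, 2116 → Mar 6, 2116: 29 days (February has 29).
Mar 6, 2116 → Mar 21, 2116: 15 days.
Total: 2572 days.

2572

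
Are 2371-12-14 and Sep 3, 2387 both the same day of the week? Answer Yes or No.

From Dec 14, 2371 to Sep 3, 2387 is 5742 days.
5742 mod 7 = 2, so they are different weekdays.
(Dec 14, 2371 is a Tuesday; Sep 3, 2387 is a Thursday.)

No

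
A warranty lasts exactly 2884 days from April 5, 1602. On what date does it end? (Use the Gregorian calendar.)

February 26, 1610

+365 (one year) → Apr 5, 1603 (2519 left).
+366 (one year; includes Feb 29, 1604) → Apr 5, 1604 (2153 left).
+365 (one year) → Apr 5, 1605 (1788 left).
+365 (one year) → Apr 5, 1606 (1423 left).
+365 (one year) → Apr 5, 1607 (1058 left).
+366 (one year; includes Feb 29, 1608) → Apr 5, 1608 (692 left).
+365 (one year) → Apr 5, 1609 (327 left).
Apr has 30 days: +26 → May 1, 1609 (301 left).
May has 31 days: +31 → Jun 1, 1609 (270 left).
Jun has 30 days: +30 → Jul 1, 1609 (240 left).
Jul has 31 days: +31 → Aug 1, 1609 (209 left).
Aug has 31 days: +31 → Sep 1, 1609 (178 left).
Sep has 30 days: +30 → Oct 1, 1609 (148 left).
Oct has 31 days: +31 → Nov 1, 1609 (117 left).
Nov has 30 days: +30 → Dec 1, 1609 (87 left).
Dec has 31 days: +31 → Jan 1, 1610 (56 left).
Jan has 31 days: +31 → Feb 1, 1610 (25 left).
+25 → Feb 26, 1610.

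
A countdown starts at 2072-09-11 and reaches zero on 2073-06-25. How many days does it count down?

287

Sep 11, 2072 → Oct 11, 2072: 30 days (September has 30).
Oct 11, 2072 → Nov 11, 2072: 31 days (October has 31).
Nov 11, 2072 → Dec 11, 2072: 30 days (November has 30).
Dec 11, 2072 → Jan 11, 2073: 31 days (December has 31).
Jan 11, 2073 → Feb 11, 2073: 31 days (January has 31).
Feb 11, 2073 → Mar 11, 2073: 28 days (February has 28).
Mar 11, 2073 → Apr 11, 2073: 31 days (March has 31).
Apr 11, 2073 → May 11, 2073: 30 days (April has 30).
May 11, 2073 → Jun 11, 2073: 31 days (May has 31).
Jun 11, 2073 → Jun 25, 2073: 14 days.
Total: 287 days.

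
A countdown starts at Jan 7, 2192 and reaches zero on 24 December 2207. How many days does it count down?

5829

Jan 7, 2192 → Jan 7, 2193: 366 days (Feb 29, 2192 is in that span).
Jan 7, 2193 → Jan 7, 2194: 365 days.
Jan 7, 2194 → Jan 7, 2195: 365 days.
Jan 7, 2195 → Jan 7, 2196: 365 days.
Jan 7, 2196 → Jan 7, 2197: 366 days (Feb 29, 2196 is in that span).
Jan 7, 2197 → Jan 7, 2198: 365 days.
Jan 7, 2198 → Jan 7, 2199: 365 days.
Jan 7, 2199 → Jan 7, 2200: 365 days.
Jan 7, 2200 → Jan 7, 2201: 365 days.
Jan 7, 2201 → Jan 7, 2202: 365 days.
Jan 7, 2202 → Jan 7, 2203: 365 days.
Jan 7, 2203 → Jan 7, 2204: 365 days.
Jan 7, 2204 → Jan 7, 2205: 366 days (Feb 29, 2204 is in that span).
Jan 7, 2205 → Jan 7, 2206: 365 days.
Jan 7, 2206 → Jan 7, 2207: 365 days.
Jan 7, 2207 → Feb 7, 2207: 31 days (January has 31).
Feb 7, 2207 → Mar 7, 2207: 28 days (February has 28).
Mar 7, 2207 → Apr 7, 2207: 31 days (March has 31).
Apr 7, 2207 → May 7, 2207: 30 days (April has 30).
May 7, 2207 → Jun 7, 2207: 31 days (May has 31).
Jun 7, 2207 → Jul 7, 2207: 30 days (June has 30).
Jul 7, 2207 → Aug 7, 2207: 31 days (July has 31).
Aug 7, 2207 → Sep 7, 2207: 31 days (August has 31).
Sep 7, 2207 → Oct 7, 2207: 30 days (September has 30).
Oct 7, 2207 → Nov 7, 2207: 31 days (October has 31).
Nov 7, 2207 → Dec 7, 2207: 30 days (November has 30).
Dec 7, 2207 → Dec 24, 2207: 17 days.
Total: 5829 days.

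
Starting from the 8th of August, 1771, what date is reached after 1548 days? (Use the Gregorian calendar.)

November 3, 1775

+366 (one year; includes Feb 29, 1772) → Aug 8, 1772 (1182 left).
+365 (one year) → Aug 8, 1773 (817 left).
+365 (one year) → Aug 8, 1774 (452 left).
+365 (one year) → Aug 8, 1775 (87 left).
Aug has 31 days: +24 → Sep 1, 1775 (63 left).
Sep has 30 days: +30 → Oct 1, 1775 (33 left).
Oct has 31 days: +31 → Nov 1, 1775 (2 left).
+2 → Nov 3, 1775.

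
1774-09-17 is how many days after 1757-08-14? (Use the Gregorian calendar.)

6243

Aug 14, 1757 → Aug 14, 1758: 365 days.
Aug 14, 1758 → Aug 14, 1759: 365 days.
Aug 14, 1759 → Aug 14, 1760: 366 days (Feb 29, 1760 is in that span).
Aug 14, 1760 → Aug 14, 1761: 365 days.
Aug 14, 1761 → Aug 14, 1762: 365 days.
Aug 14, 1762 → Aug 14, 1763: 365 days.
Aug 14, 1763 → Aug 14, 1764: 366 days (Feb 29, 1764 is in that span).
Aug 14, 1764 → Aug 14, 1765: 365 days.
Aug 14, 1765 → Aug 14, 1766: 365 days.
Aug 14, 1766 → Aug 14, 1767: 365 days.
Aug 14, 1767 → Aug 14, 1768: 366 days (Feb 29, 1768 is in that span).
Aug 14, 1768 → Aug 14, 1769: 365 days.
Aug 14, 1769 → Aug 14, 1770: 365 days.
Aug 14, 1770 → Aug 14, 1771: 365 days.
Aug 14, 1771 → Aug 14, 1772: 366 days (Feb 29, 1772 is in that span).
Aug 14, 1772 → Aug 14, 1773: 365 days.
Aug 14, 1773 → Sep 14, 1773: 31 days (August has 31).
Sep 14, 1773 → Oct 14, 1773: 30 days (September has 30).
Oct 14, 1773 → Nov 14, 1773: 31 days (October has 31).
Nov 14, 1773 → Dec 14, 1773: 30 days (November has 30).
Dec 14, 1773 → Jan 14, 1774: 31 days (December has 31).
Jan 14, 1774 → Feb 14, 1774: 31 days (January has 31).
Feb 14, 1774 → Mar 14, 1774: 28 days (February has 28).
Mar 14, 1774 → Apr 14, 1774: 31 days (March has 31).
Apr 14, 1774 → May 14, 1774: 30 days (April has 30).
May 14, 1774 → Jun 14, 1774: 31 days (May has 31).
Jun 14, 1774 → Jul 14, 1774: 30 days (June has 30).
Jul 14, 1774 → Aug 14, 1774: 31 days (July has 31).
Aug 14, 1774 → Sep 14, 1774: 31 days (August has 31).
Sep 14, 1774 → Sep 17, 1774: 3 days.
Total: 6243 days.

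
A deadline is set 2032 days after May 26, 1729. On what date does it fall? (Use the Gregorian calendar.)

+365 (one year) → May 26, 1730 (1667 left).
+365 (one year) → May 26, 1731 (1302 left).
+366 (one year; includes Feb 29, 1732) → May 26, 1732 (936 left).
+365 (one year) → May 26, 1733 (571 left).
+365 (one year) → May 26, 1734 (206 left).
May has 31 days: +6 → Jun 1, 1734 (200 left).
Jun has 30 days: +30 → Jul 1, 1734 (170 left).
Jul has 31 days: +31 → Aug 1, 1734 (139 left).
Aug has 31 days: +31 → Sep 1, 1734 (108 left).
Sep has 30 days: +30 → Oct 1, 1734 (78 left).
Oct has 31 days: +31 → Nov 1, 1734 (47 left).
Nov has 30 days: +30 → Dec 1, 1734 (17 left).
+17 → Dec 18, 1734.

December 18, 1734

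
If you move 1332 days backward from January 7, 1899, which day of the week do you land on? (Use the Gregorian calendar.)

First find the weekday of Jan 7, 1899. Doomsday rule: the anchor day for the 1800s is Friday. For year 99: 99÷12 = 8 r 3, and 3÷4 = 0, so 8+3+0 = 11.
Friday + 11 ≡ Tuesday — that's 1899's doomsday.
In January the doomsday date is Jan 3 (1899 is not a leap year).
Jan 7 is 4 days after Jan 3; 4 mod 7 = 4, so Tuesday + 4 = Saturday.
1332 mod 7 = 2, so 1332 days before a Saturday is Saturday − 2 = Thursday.

Thursday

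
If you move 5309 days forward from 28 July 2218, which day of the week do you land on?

Friday

First find the weekday of Jul 28, 2218. Doomsday rule: the anchor day for the 2200s is Friday. For year 18: 18÷12 = 1 r 6, and 6÷4 = 1, so 1+6+1 = 8.
Friday + 8 ≡ Saturday — that's 2218's doomsday.
In July the doomsday date is Jul 11.
Jul 28 is 17 days after Jul 11; 17 mod 7 = 3, so Saturday + 3 = Tuesday.
5309 mod 7 = 3, so 5309 days after a Tuesday is Tuesday + 3 = Friday.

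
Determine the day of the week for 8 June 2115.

Saturday

Doomsday rule: the anchor day for the 2100s is Sunday. For year 15: 15÷12 = 1 r 3, and 3÷4 = 0, so 1+3+0 = 4.
Sunday + 4 ≡ Thursday — that's 2115's doomsday.
In June the doomsday date is Jun 6.
Jun 8 is 2 days after Jun 6; 2 mod 7 = 2, so Thursday + 2 = Saturday.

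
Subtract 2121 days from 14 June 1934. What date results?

August 23, 1928

−365 (one year) → Jun 14, 1933 (1756 left).
−365 (one year) → Jun 14, 1932 (1391 left).
−366 (one year; includes Feb 29, 1932) → Jun 14, 1931 (1025 left).
−365 (one year) → Jun 14, 1930 (660 left).
−365 (one year) → Jun 14, 1929 (295 left).
−14 → May 31, 1929 (end of May, 31 days; 281 left).
−31 → Apr 30, 1929 (end of Apr, 30 days; 250 left).
−30 → Mar 31, 1929 (end of Mar, 31 days; 220 left).
−31 → Feb 28, 1929 (end of Feb, 28 days; 189 left).
−28 → Jan 31, 1929 (end of Jan, 31 days; 161 left).
−31 → Dec 31, 1928 (end of Dec, 31 days; 130 left).
−31 → Nov 30, 1928 (end of Nov, 30 days; 99 left).
−30 → Oct 31, 1928 (end of Oct, 31 days; 69 left).
−31 → Sep 30, 1928 (end of Sep, 30 days; 38 left).
−30 → Aug 31, 1928 (end of Aug, 31 days; 8 left).
−8 → Aug 23, 1928.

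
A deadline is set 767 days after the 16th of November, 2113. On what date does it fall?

December 23, 2115

+365 (one year) → Nov 16, 2114 (402 left).
+365 (one year) → Nov 16, 2115 (37 left).
Nov has 30 days: +15 → Dec 1, 2115 (22 left).
+22 → Dec 23, 2115.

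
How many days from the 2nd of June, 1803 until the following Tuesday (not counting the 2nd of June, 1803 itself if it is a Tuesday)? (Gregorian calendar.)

5

Jun 2, 1803 is a Thursday.
From Thursday to the next Tuesday is 5 days.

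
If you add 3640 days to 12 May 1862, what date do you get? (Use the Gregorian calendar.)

+365 (one year) → May 12, 1863 (3275 left).
+366 (one year; includes Feb 29, 1864) → May 12, 1864 (2909 left).
+365 (one year) → May 12, 1865 (2544 left).
+365 (one year) → May 12, 1866 (2179 left).
+365 (one year) → May 12, 1867 (1814 left).
+366 (one year; includes Feb 29, 1868) → May 12, 1868 (1448 left).
+365 (one year) → May 12, 1869 (1083 left).
+365 (one year) → May 12, 1870 (718 left).
+365 (one year) → May 12, 1871 (353 left).
May has 31 days: +20 → Jun 1, 1871 (333 left).
Jun has 30 days: +30 → Jul 1, 1871 (303 left).
Jul has 31 days: +31 → Aug 1, 1871 (272 left).
Aug has 31 days: +31 → Sep 1, 1871 (241 left).
Sep has 30 days: +30 → Oct 1, 1871 (211 left).
Oct has 31 days: +31 → Nov 1, 1871 (180 left).
Nov has 30 days: +30 → Dec 1, 1871 (150 left).
Dec has 31 days: +31 → Jan 1, 1872 (119 left).
Jan has 31 days: +31 → Feb 1, 1872 (88 left).
Feb has 29 days: +29 → Mar 1, 1872 (59 left).
Mar has 31 days: +31 → Apr 1, 1872 (28 left).
+28 → Apr 29, 1872.

April 29, 1872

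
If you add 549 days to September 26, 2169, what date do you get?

+365 (one year) → Sep 26, 2170 (184 left).
Sep has 30 days: +5 → Oct 1, 2170 (179 left).
Oct has 31 days: +31 → Nov 1, 2170 (148 left).
Nov has 30 days: +30 → Dec 1, 2170 (118 left).
Dec has 31 days: +31 → Jan 1, 2171 (87 left).
Jan has 31 days: +31 → Feb 1, 2171 (56 left).
Feb has 28 days: +28 → Mar 1, 2171 (28 left).
+28 → Mar 29, 2171.

March 29, 2171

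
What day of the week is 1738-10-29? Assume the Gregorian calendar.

Doomsday rule: the anchor day for the 1700s is Sunday. For year 38: 38÷12 = 3 r 2, and 2÷4 = 0, so 3+2+0 = 5.
Sunday + 5 ≡ Friday — that's 1738's doomsday.
In October the doomsday date is Oct 10.
Oct 29 is 19 days after Oct 10; 19 mod 7 = 5, so Friday + 5 = Wednesday.

Wednesday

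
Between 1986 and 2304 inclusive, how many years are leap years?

77

Multiples of 4 in [1986,2304]: 80.
Of those, multiples of 100: 4 (not leap unless ÷400).
Multiples of 400: 1.
Leap years = 80 − 4 + 1 = 77.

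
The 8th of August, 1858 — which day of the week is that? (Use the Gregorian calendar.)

Sunday

Doomsday rule: the anchor day for the 1800s is Friday. For year 58: 58÷12 = 4 r 10, and 10÷4 = 2, so 4+10+2 = 16.
Friday + 16 ≡ Sunday — that's 1858's doomsday.
In August the doomsday date is Aug 8.
Aug 8 is the doomsday itself: Sunday.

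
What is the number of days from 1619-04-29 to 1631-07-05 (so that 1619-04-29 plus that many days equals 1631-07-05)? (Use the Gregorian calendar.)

4450

Apr 29, 1619 → Apr 29, 1620: 366 days (Feb 29, 1620 is in that span).
Apr 29, 1620 → Apr 29, 1621: 365 days.
Apr 29, 1621 → Apr 29, 1622: 365 days.
Apr 29, 1622 → Apr 29, 1623: 365 days.
Apr 29, 1623 → Apr 29, 1624: 366 days (Feb 29, 1624 is in that span).
Apr 29, 1624 → Apr 29, 1625: 365 days.
Apr 29, 1625 → Apr 29, 1626: 365 days.
Apr 29, 1626 → Apr 29, 1627: 365 days.
Apr 29, 1627 → Apr 29, 1628: 366 days (Feb 29, 1628 is in that span).
Apr 29, 1628 → Apr 29, 1629: 365 days.
Apr 29, 1629 → Apr 29, 1630: 365 days.
Apr 29, 1630 → Apr 29, 1631: 365 days.
Apr 29, 1631 → May 29, 1631: 30 days (April has 30).
May 29, 1631 → Jun 29, 1631: 31 days (May has 31).
Jun 29, 1631 → Jul 5, 1631: 6 days.
Total: 4450 days.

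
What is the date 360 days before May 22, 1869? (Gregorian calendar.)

May 27, 1868

−22 → Apr 30, 1869 (end of Apr, 30 days; 338 left).
−30 → Mar 31, 1869 (end of Mar, 31 days; 308 left).
−31 → Feb 28, 1869 (end of Feb, 28 days; 277 left).
−28 → Jan 31, 1869 (end of Jan, 31 days; 249 left).
−31 → Dec 31, 1868 (end of Dec, 31 days; 218 left).
−31 → Nov 30, 1868 (end of Nov, 30 days; 187 left).
−30 → Oct 31, 1868 (end of Oct, 31 days; 157 left).
−31 → Sep 30, 1868 (end of Sep, 30 days; 126 left).
−30 → Aug 31, 1868 (end of Aug, 31 days; 96 left).
−31 → Jul 31, 1868 (end of Jul, 31 days; 65 left).
−31 → Jun 30, 1868 (end of Jun, 30 days; 34 left).
−30 → May 31, 1868 (end of May, 31 days; 4 left).
−4 → May 27, 1868.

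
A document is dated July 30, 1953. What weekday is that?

Doomsday rule: the anchor day for the 1900s is Wednesday. For year 53: 53÷12 = 4 r 5, and 5÷4 = 1, so 4+5+1 = 10.
Wednesday + 10 ≡ Saturday — that's 1953's doomsday.
In July the doomsday date is Jul 11.
Jul 30 is 19 days after Jul 11; 19 mod 7 = 5, so Saturday + 5 = Thursday.

Thursday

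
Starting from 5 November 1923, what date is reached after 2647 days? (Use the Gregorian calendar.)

+366 (one year; includes Feb 29, 1924) → Nov 5, 1924 (2281 left).
+365 (one year) → Nov 5, 1925 (1916 left).
+365 (one year) → Nov 5, 1926 (1551 left).
+365 (one year) → Nov 5, 1927 (1186 left).
+366 (one year; includes Feb 29, 1928) → Nov 5, 1928 (820 left).
+365 (one year) → Nov 5, 1929 (455 left).
+365 (one year) → Nov 5, 1930 (90 left).
Nov has 30 days: +26 → Dec 1, 1930 (64 left).
Dec has 31 days: +31 → Jan 1, 1931 (33 left).
Jan has 31 days: +31 → Feb 1, 1931 (2 left).
+2 → Feb 3, 1931.

February 3, 1931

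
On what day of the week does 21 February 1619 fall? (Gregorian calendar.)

Thursday

Doomsday rule: the anchor day for the 1600s is Tuesday. For year 19: 19÷12 = 1 r 7, and 7÷4 = 1, so 1+7+1 = 9.
Tuesday + 9 ≡ Thursday — that's 1619's doomsday.
In February the doomsday date is Feb 28 (1619 is not a leap year).
Feb 21 is 7 days before Feb 28; 7 mod 7 = 0, so Thursday − 0 = Thursday.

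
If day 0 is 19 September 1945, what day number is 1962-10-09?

Sep 19, 1945 → Sep 19, 1946: 365 days.
Sep 19, 1946 → Sep 19, 1947: 365 days.
Sep 19, 1947 → Sep 19, 1948: 366 days (Feb 29, 1948 is in that span).
Sep 19, 1948 → Sep 19, 1949: 365 days.
Sep 19, 1949 → Sep 19, 1950: 365 days.
Sep 19, 1950 → Sep 19, 1951: 365 days.
Sep 19, 1951 → Sep 19, 1952: 366 days (Feb 29, 1952 is in that span).
Sep 19, 1952 → Sep 19, 1953: 365 days.
Sep 19, 1953 → Sep 19, 1954: 365 days.
Sep 19, 1954 → Sep 19, 1955: 365 days.
Sep 19, 1955 → Sep 19, 1956: 366 days (Feb 29, 1956 is in that span).
Sep 19, 1956 → Sep 19, 1957: 365 days.
Sep 19, 1957 → Sep 19, 1958: 365 days.
Sep 19, 1958 → Sep 19, 1959: 365 days.
Sep 19, 1959 → Sep 19, 1960: 366 days (Feb 29, 1960 is in that span).
Sep 19, 1960 → Sep 19, 1961: 365 days.
Sep 19, 1961 → Oct 19, 1961: 30 days (September has 30).
Oct 19, 1961 → Nov 19, 1961: 31 days (October has 31).
Nov 19, 1961 → Dec 19, 1961: 30 days (November has 30).
Dec 19, 1961 → Jan 19, 1962: 31 days (December has 31).
Jan 19, 1962 → Feb 19, 1962: 31 days (January has 31).
Feb 19, 1962 → Mar 19, 1962: 28 days (February has 28).
Mar 19, 1962 → Apr 19, 1962: 31 days (March has 31).
Apr 19, 1962 → May 19, 1962: 30 days (April has 30).
May 19, 1962 → Jun 19, 1962: 31 days (May has 31).
Jun 19, 1962 → Jul 19, 1962: 30 days (June has 30).
Jul 19, 1962 → Aug 19, 1962: 31 days (July has 31).
Aug 19, 1962 → Sep 19, 1962: 31 days (August has 31).
Sep 19, 1962 → Oct 9, 1962: 20 days.
Total: 6229 days.

6229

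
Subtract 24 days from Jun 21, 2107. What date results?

May 28, 2107

−21 → May 31, 2107 (end of May, 31 days; 3 left).
−3 → May 28, 2107.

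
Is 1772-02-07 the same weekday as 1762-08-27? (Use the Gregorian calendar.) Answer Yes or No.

From Aug 27, 1762 to Feb 7, 1772 is 3451 days.
3451 mod 7 = 0, so they are the same weekday.
(Aug 27, 1762 is a Friday; Feb 7, 1772 is a Friday.)

Yes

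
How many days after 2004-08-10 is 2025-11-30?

7782

Aug 10, 2004 → Aug 10, 2005: 365 days.
Aug 10, 2005 → Aug 10, 2006: 365 days.
Aug 10, 2006 → Aug 10, 2007: 365 days.
Aug 10, 2007 → Aug 10, 2008: 366 days (Feb 29, 2008 is in that span).
Aug 10, 2008 → Aug 10, 2009: 365 days.
Aug 10, 2009 → Aug 10, 2010: 365 days.
Aug 10, 2010 → Aug 10, 2011: 365 days.
Aug 10, 2011 → Aug 10, 2012: 366 days (Feb 29, 2012 is in that span).
Aug 10, 2012 → Aug 10, 2013: 365 days.
Aug 10, 2013 → Aug 10, 2014: 365 days.
Aug 10, 2014 → Aug 10, 2015: 365 days.
Aug 10, 2015 → Aug 10, 2016: 366 days (Feb 29, 2016 is in that span).
Aug 10, 2016 → Aug 10, 2017: 365 days.
Aug 10, 2017 → Aug 10, 2018: 365 days.
Aug 10, 2018 → Aug 10, 2019: 365 days.
Aug 10, 2019 → Aug 10, 2020: 366 days (Feb 29, 2020 is in that span).
Aug 10, 2020 → Aug 10, 2021: 365 days.
Aug 10, 2021 → Aug 10, 2022: 365 days.
Aug 10, 2022 → Aug 10, 2023: 365 days.
Aug 10, 2023 → Aug 10, 2024: 366 days (Feb 29, 2024 is in that span).
Aug 10, 2024 → Aug 10, 2025: 365 days.
Aug 10, 2025 → Sep 10, 2025: 31 days (August has 31).
Sep 10, 2025 → Oct 10, 2025: 30 days (September has 30).
Oct 10, 2025 → Nov 10, 2025: 31 days (October has 31).
Nov 10, 2025 → Nov 30, 2025: 20 days.
Total: 7782 days.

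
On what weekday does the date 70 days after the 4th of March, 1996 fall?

First find the weekday of Mar 4, 1996. Doomsday rule: the anchor day for the 1900s is Wednesday. For year 96: 96÷12 = 8 r 0, and 0÷4 = 0, so 8+0+0 = 8.
Wednesday + 8 ≡ Thursday — that's 1996's doomsday.
In March the doomsday date is Mar 14.
Mar 4 is 10 days before Mar 14; 10 mod 7 = 3, so Thursday − 3 = Monday.
70 mod 7 = 0, so 70 days after a Monday is Monday + 0 = Monday.

Monday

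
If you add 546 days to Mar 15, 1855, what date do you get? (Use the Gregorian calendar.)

+366 (one year; includes Feb 29, 1856) → Mar 15, 1856 (180 left).
Mar has 31 days: +17 → Apr 1, 1856 (163 left).
Apr has 30 days: +30 → May 1, 1856 (133 left).
May has 31 days: +31 → Jun 1, 1856 (102 left).
Jun has 30 days: +30 → Jul 1, 1856 (72 left).
Jul has 31 days: +31 → Aug 1, 1856 (41 left).
Aug has 31 days: +31 → Sep 1, 1856 (10 left).
+10 → Sep 11, 1856.

September 11, 1856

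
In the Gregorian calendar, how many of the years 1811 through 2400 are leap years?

Multiples of 4 in [1811,2400]: 148.
Of those, multiples of 100: 6 (not leap unless ÷400).
Multiples of 400: 2.
Leap years = 148 − 6 + 2 = 144.

144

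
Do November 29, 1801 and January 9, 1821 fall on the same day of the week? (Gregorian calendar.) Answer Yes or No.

No

From Nov 29, 1801 to Jan 9, 1821 is 6981 days.
6981 mod 7 = 2, so they are different weekdays.
(Nov 29, 1801 is a Sunday; Jan 9, 1821 is a Tuesday.)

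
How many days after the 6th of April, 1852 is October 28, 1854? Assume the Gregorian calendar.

935

Apr 6, 1852 → Apr 6, 1853: 365 days.
Apr 6, 1853 → Apr 6, 1854: 365 days.
Apr 6, 1854 → May 6, 1854: 30 days (April has 30).
May 6, 1854 → Jun 6, 1854: 31 days (May has 31).
Jun 6, 1854 → Jul 6, 1854: 30 days (June has 30).
Jul 6, 1854 → Aug 6, 1854: 31 days (July has 31).
Aug 6, 1854 → Sep 6, 1854: 31 days (August has 31).
Sep 6, 1854 → Oct 6, 1854: 30 days (September has 30).
Oct 6, 1854 → Oct 28, 1854: 22 days.
Total: 935 days.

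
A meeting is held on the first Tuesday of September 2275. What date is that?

September 1, 2275 is a Wednesday.
The first Tuesday is therefore September 7 (6 days later).

September 7, 2275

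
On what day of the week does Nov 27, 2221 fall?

Tuesday

Doomsday rule: the anchor day for the 2200s is Friday. For year 21: 21÷12 = 1 r 9, and 9÷4 = 2, so 1+9+2 = 12.
Friday + 12 ≡ Wednesday — that's 2221's doomsday.
In November the doomsday date is Nov 7.
Nov 27 is 20 days after Nov 7; 20 mod 7 = 6, so Wednesday + 6 = Tuesday.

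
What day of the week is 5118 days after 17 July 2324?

Friday

First find the weekday of Jul 17, 2324. Doomsday rule: the anchor day for the 2300s is Wednesday. For year 24: 24÷12 = 2 r 0, and 0÷4 = 0, so 2+0+0 = 2.
Wednesday + 2 ≡ Friday — that's 2324's doomsday.
In July the doomsday date is Jul 11.
Jul 17 is 6 days after Jul 11; 6 mod 7 = 6, so Friday + 6 = Thursday.
5118 mod 7 = 1, so 5118 days after a Thursday is Thursday + 1 = Friday.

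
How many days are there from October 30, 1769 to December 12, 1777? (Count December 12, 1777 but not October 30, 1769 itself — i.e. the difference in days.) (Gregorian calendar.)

Oct 30, 1769 → Oct 30, 1770: 365 days.
Oct 30, 1770 → Oct 30, 1771: 365 days.
Oct 30, 1771 → Oct 30, 1772: 366 days (Feb 29, 1772 is in that span).
Oct 30, 1772 → Oct 30, 1773: 365 days.
Oct 30, 1773 → Oct 30, 1774: 365 days.
Oct 30, 1774 → Oct 30, 1775: 365 days.
Oct 30, 1775 → Oct 30, 1776: 366 days (Feb 29, 1776 is in that span).
Oct 30, 1776 → Oct 30, 1777: 365 days.
Oct 30, 1777 → Nov 30, 1777: 31 days (October has 31).
Nov 30, 1777 → Dec 12, 1777: 12 days.
Total: 2965 days.

2965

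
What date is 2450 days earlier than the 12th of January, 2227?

April 28, 2220

−365 (one year) → Jan 12, 2226 (2085 left).
−365 (one year) → Jan 12, 2225 (1720 left).
−366 (one year; includes Feb 29, 2224) → Jan 12, 2224 (1354 left).
−365 (one year) → Jan 12, 2223 (989 left).
−365 (one year) → Jan 12, 2222 (624 left).
−365 (one year) → Jan 12, 2221 (259 left).
−12 → Dec 31, 2220 (end of Dec, 31 days; 247 left).
−31 → Nov 30, 2220 (end of Nov, 30 days; 216 left).
−30 → Oct 31, 2220 (end of Oct, 31 days; 186 left).
−31 → Sep 30, 2220 (end of Sep, 30 days; 155 left).
−30 → Aug 31, 2220 (end of Aug, 31 days; 125 left).
−31 → Jul 31, 2220 (end of Jul, 31 days; 94 left).
−31 → Jun 30, 2220 (end of Jun, 30 days; 63 left).
−30 → May 31, 2220 (end of May, 31 days; 33 left).
−31 → Apr 30, 2220 (end of Apr, 30 days; 2 left).
−2 → Apr 28, 2220.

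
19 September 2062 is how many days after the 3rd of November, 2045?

6164

Nov 3, 2045 → Nov 3, 2046: 365 days.
Nov 3, 2046 → Nov 3, 2047: 365 days.
Nov 3, 2047 → Nov 3, 2048: 366 days (Feb 29, 2048 is in that span).
Nov 3, 2048 → Nov 3, 2049: 365 days.
Nov 3, 2049 → Nov 3, 2050: 365 days.
Nov 3, 2050 → Nov 3, 2051: 365 days.
Nov 3, 2051 → Nov 3, 2052: 366 days (Feb 29, 2052 is in that span).
Nov 3, 2052 → Nov 3, 2053: 365 days.
Nov 3, 2053 → Nov 3, 2054: 365 days.
Nov 3, 2054 → Nov 3, 2055: 365 days.
Nov 3, 2055 → Nov 3, 2056: 366 days (Feb 29, 2056 is in that span).
Nov 3, 2056 → Nov 3, 2057: 365 days.
Nov 3, 2057 → Nov 3, 2058: 365 days.
Nov 3, 2058 → Nov 3, 2059: 365 days.
Nov 3, 2059 → Nov 3, 2060: 366 days (Feb 29, 2060 is in that span).
Nov 3, 2060 → Nov 3, 2061: 365 days.
Nov 3, 2061 → Dec 3, 2061: 30 days (November has 30).
Dec 3, 2061 → Jan 3, 2062: 31 days (December has 31).
Jan 3, 2062 → Feb 3, 2062: 31 days (January has 31).
Feb 3, 2062 → Mar 3, 2062: 28 days (February has 28).
Mar 3, 2062 → Apr 3, 2062: 31 days (March has 31).
Apr 3, 2062 → May 3, 2062: 30 days (April has 30).
May 3, 2062 → Jun 3, 2062: 31 days (May has 31).
Jun 3, 2062 → Jul 3, 2062: 30 days (June has 30).
Jul 3, 2062 → Aug 3, 2062: 31 days (July has 31).
Aug 3, 2062 → Sep 3, 2062: 31 days (August has 31).
Sep 3, 2062 → Sep 19, 2062: 16 days.
Total: 6164 days.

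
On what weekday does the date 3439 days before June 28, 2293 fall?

Monday

Jun 28, 2293 is a Wednesday.
3439 mod 7 = 2, so 3439 days before a Wednesday is Wednesday − 2 = Monday.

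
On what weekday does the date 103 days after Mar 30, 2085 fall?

Wednesday

Mar 30, 2085 is a Friday.
103 mod 7 = 5, so 103 days after a Friday is Friday + 5 = Wednesday.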